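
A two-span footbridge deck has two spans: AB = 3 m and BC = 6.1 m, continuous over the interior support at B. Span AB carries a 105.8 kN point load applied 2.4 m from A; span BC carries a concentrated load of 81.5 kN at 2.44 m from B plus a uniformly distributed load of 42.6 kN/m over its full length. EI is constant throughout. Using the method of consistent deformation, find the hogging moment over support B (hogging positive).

Release continuity at B by inserting a hinge; the redundant is the internal moment M_B. The primary structure is two simply-supported spans AB and BC.
Rotations at B on the released spans (each span's end-slope, ×1/EI):
  span AB: point load 105.8 at a = 2.4: Pab(L + a)/(6LEI) = 45.71/EI
  span BC: point load 81.5 at a = 2.44: Pab(L + b)/(6LEI) = 194.1/EI
  span BC: UDL 42.6: wL³/(24EI) = 402.9/EI
  relative rotation θ_0 = (45.71 + 597)/EI = 642.7/EI
A unit hogging moment at B produces rotation L₁/(3EI) + L₂/(3EI) = 3.033/EI.
Compatibility: M_B·(L₁+L₂)/(3EI) = θ_0, giving M_B = 211.9 kN·m (hogging).

M_B = 211.9 kN·m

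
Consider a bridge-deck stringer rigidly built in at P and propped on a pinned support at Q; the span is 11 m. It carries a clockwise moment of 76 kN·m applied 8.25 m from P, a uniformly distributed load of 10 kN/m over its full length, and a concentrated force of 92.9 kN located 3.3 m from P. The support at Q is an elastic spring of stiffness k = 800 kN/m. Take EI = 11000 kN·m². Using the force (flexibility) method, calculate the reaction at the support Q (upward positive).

R_Q = 60.38 kN

Choose R_Q as the redundant. The primary structure is the cantilever fixed at P.
Primary-structure tip deflection at Q by superposition:
  clockwise couple 76 at a = 8.25: M₀a(2L − a)/(2EI) = 4311/EI
  UDL 10: wL⁴/(8EI) = 18301/EI
  point load 92.9 at a = 3.3: Pa²(3L − a)/(6EI) = 5008/EI
  δ_0 = 27620/EI
Tip deflection under a unit load at Q: L³/(3EI) = 443.7/EI.
With EI = 11000 kN·m²: δ_0 = 2.5109 m and δ_{QQ} = 0.040333 m/kN.
Compatibility — the spring shortens by R_Q/k under the reaction it provides: δ_0 − R_Q·δ_{QQ} = R_Q/k. With 1/k = 0.00125 m/kN, R_Q = δ_0 / (δ_{QQ} + 1/k) = 2.5109 / (0.040333 + 0.00125) = 60.38 kN.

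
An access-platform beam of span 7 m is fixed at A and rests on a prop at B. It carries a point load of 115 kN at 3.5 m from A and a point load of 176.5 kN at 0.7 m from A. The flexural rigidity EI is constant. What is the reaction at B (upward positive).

R_B = 38.5 kN

Remove the prop at B; the released (primary) structure is a cantilever built in at A.
Downward deflection at the released point B due to the loads:
  point load 115 at a = 3.5: Pa²(3L − a)/(6EI) = 4109/EI
  point load 176.5 at a = 0.7: Pa²(3L − a)/(6EI) = 292.6/EI
  δ_0 = 4401/EI
Tip deflection under a unit load at B: L³/(3EI) = 114.3/EI.
Compatibility at B: δ_0 − R_B·δ_{BB} = 0, so R_B = 4401/114.3 = 38.5 kN.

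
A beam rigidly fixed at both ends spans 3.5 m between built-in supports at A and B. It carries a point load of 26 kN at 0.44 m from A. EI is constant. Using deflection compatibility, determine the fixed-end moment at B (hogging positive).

M_B = 1.257 kN·m

Take the two fixed-end moments M_A, M_B as redundants; the released structure is the simple span AB.
On the primary (simply-supported) span, the end slopes from the loading are:
  at A: point load 26 at a = 0.44: Pab(L + b)/(6LEI) = 10.94/EI
  at B: point load 26 at a = 0.44: Pab(L + a)/(6LEI) = 6.568/EI
  θ_A0 = 10.94/EI,  θ_B0 = 6.568/EI
Flexibility coefficients: a unit moment at one end gives L/(3EI) there and L/(6EI) at the far end, so f₁₁ = f₂₂ = 1.167/EI and f₁₂ = f₂₁ = 0.5833/EI.
Compatibility — zero rotation at each built-in end:
  1.167 M_A + 0.5833 M_B = 10.94
  0.5833 M_A + 1.167 M_B = 6.568
Solving the pair gives M_A = 8.744 kN·m and M_B = 1.257 kN·m (hogging).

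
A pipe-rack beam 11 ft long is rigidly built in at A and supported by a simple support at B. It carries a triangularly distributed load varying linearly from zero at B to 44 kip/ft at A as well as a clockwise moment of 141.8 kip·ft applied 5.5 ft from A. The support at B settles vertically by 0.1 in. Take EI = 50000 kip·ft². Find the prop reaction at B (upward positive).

R_B = 61.96 kip

Take the reaction at B as the redundant and release it; the primary structure is a cantilever fixed at A.
Downward deflection at the released point B due to the loads:
  triangular load, peak 44 at the fixed end: w₀L⁴/(30EI) = 21473/EI
  clockwise couple 141.8 at a = 5.5: M₀a(2L − a)/(2EI) = 6434/EI
  δ_0 = 27908/EI
Flexibility coefficient — unit upward force at B: δ_{BB} = L³/(3EI) = 443.7/EI.
With EI = 50000 kip·ft²: δ_0 = 0.55815 ft and δ_{BB} = 0.008873 ft/kip.
Compatibility — the beam at B must follow the support down by 0.008333 ft: δ_0 − R_B·δ_{BB} = 0.008333, so R_B = (0.55815 − 0.008333)/0.008873 = 61.96 kip.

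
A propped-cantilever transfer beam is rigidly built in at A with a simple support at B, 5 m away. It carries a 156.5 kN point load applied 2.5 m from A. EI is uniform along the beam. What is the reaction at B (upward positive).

R_B = 48.91 kN

Release the roller at B. Primary structure: cantilever fixed at A.
Downward deflection at the released point B due to the loads:
  point load 156.5 at a = 2.5: Pa²(3L − a)/(6EI) = 2038/EI
Tip deflection under a unit load at B: L³/(3EI) = 41.67/EI.
Compatibility at B: δ_0 − R_B·δ_{BB} = 0, so R_B = 2038/41.67 = 48.91 kN.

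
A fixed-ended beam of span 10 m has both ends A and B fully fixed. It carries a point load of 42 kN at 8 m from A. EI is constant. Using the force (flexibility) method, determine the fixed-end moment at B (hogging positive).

M_B = 53.76 kN·m

Take the two fixed-end moments M_A, M_B as redundants; the released structure is the simple span AB.
Simple-span end rotations at A and B under the given loads:
  at A: point load 42 at a = 8: Pab(L + b)/(6LEI) = 134.4/EI
  at B: point load 42 at a = 8: Pab(L + a)/(6LEI) = 201.6/EI
  θ_A0 = 134.4/EI,  θ_B0 = 201.6/EI
Flexibility coefficients: a unit moment at one end gives L/(3EI) there and L/(6EI) at the far end, so f₁₁ = f₂₂ = 3.333/EI and f₁₂ = f₂₁ = 1.667/EI.
Compatibility — zero rotation at each built-in end:
  3.333 M_A + 1.667 M_B = 134.4
  1.667 M_A + 3.333 M_B = 201.6
Solving the pair gives M_A = 13.44 kN·m and M_B = 53.76 kN·m (hogging).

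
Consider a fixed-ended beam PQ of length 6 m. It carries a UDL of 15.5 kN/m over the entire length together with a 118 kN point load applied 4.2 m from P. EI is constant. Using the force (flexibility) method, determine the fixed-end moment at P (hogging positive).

Take the two fixed-end moments M_P, M_Q as redundants; the released structure is the simple span PQ.
On the primary (simply-supported) span, the end slopes from the loading are:
  at P: UDL 15.5: wL³/(24EI) = 139.5/EI
  at Q: UDL 15.5: wL³/(24EI) = 139.5/EI
  at P: point load 118 at a = 4.2: Pab(L + b)/(6LEI) = 193.3/EI
  at Q: point load 118 at a = 4.2: Pab(L + a)/(6LEI) = 252.8/EI
  θ_P0 = 332.8/EI,  θ_Q0 = 392.3/EI
Flexibility coefficients: a unit moment at one end gives L/(3EI) there and L/(6EI) at the far end, so f₁₁ = f₂₂ = 2/EI and f₁₂ = f₂₁ = 1/EI.
Compatibility — zero rotation at each built-in end:
  2 M_P + 1 M_Q = 332.8
  1 M_P + 2 M_Q = 392.3
Solving the pair gives M_P = 91.1 kN·m and M_Q = 150.6 kN·m (hogging).

M_P = 91.1 kN·m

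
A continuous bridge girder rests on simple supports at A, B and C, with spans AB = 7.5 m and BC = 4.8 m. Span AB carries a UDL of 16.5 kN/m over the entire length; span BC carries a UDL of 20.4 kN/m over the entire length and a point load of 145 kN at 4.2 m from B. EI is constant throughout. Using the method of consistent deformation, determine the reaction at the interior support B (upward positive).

Release continuity at B by inserting a hinge; the redundant is the internal moment M_B. The primary structure is two simply-supported spans AB and BC.
End slopes at the hinge B, treating each span as simply supported:
  span AB: UDL 16.5: wL³/(24EI) = 290/EI
  span BC: UDL 20.4: wL³/(24EI) = 94/EI
  span BC: point load 145 at a = 4.2: Pab(L + b)/(6LEI) = 68.51/EI
  relative rotation θ_0 = (290 + 162.5)/EI = 452.6/EI
A unit hogging moment at B produces rotation L₁/(3EI) + L₂/(3EI) = 4.1/EI.
Slope continuity at B: θ_0 = M_B·4.1/EI, so M_B = 452.6/4.1 = 110.4 kN·m (hogging).
Span AB, ΣM about A with M_B applied at B: R_B^{AB}·7.5 = 464.1 + 110.4, so R_B^{AB} = 76.59 kN and R_A = 123.8 − 76.59 = 47.16 kN.
Span BC, ΣM about C: R_B^{BC}·4.8 = 322 + 110.4, so R_B^{BC} = 90.08 kN and R_C = 242.9 − 90.08 = 152.8 kN.
R_B = 76.59 + 90.08 = 166.7 kN.

R_B = 166.7 kN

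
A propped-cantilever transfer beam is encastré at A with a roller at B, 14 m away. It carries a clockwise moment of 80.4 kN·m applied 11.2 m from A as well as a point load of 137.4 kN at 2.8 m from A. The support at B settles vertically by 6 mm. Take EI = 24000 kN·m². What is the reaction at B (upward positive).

R_B = 15.81 kN

Remove the prop at B; the released (primary) structure is a cantilever built in at A.
Downward deflection at the released point B due to the loads:
  clockwise couple 80.4 at a = 11.2: M₀a(2L − a)/(2EI) = 7564/EI
  point load 137.4 at a = 2.8: Pa²(3L − a)/(6EI) = 7038/EI
  δ_0 = 14602/EI
Tip deflection under a unit load at B: L³/(3EI) = 914.7/EI.
With EI = 24000 kN·m²: δ_0 = 0.60841 m and δ_{BB} = 0.038111 m/kN.
Compatibility — the beam at B must follow the support down by 0.006 m: δ_0 − R_B·δ_{BB} = 0.006, so R_B = (0.60841 − 0.006)/0.038111 = 15.81 kN.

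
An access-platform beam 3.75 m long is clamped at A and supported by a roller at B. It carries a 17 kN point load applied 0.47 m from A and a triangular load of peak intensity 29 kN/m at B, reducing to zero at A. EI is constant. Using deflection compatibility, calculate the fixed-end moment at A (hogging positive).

M_A = 30.34 kN·m

Choose R_B as the redundant. The primary structure is the cantilever fixed at A.
Downward deflection at the released point B due to the loads:
  point load 17 at a = 0.47: Pa²(3L − a)/(6EI) = 6.747/EI
  triangular load, peak 29 at the free end: 11w₀L⁴/(120EI) = 525.7/EI
  δ_0 = 532.4/EI
Tip deflection under a unit load at B: L³/(3EI) = 17.58/EI.
Compatibility at B: δ_0 − R_B·δ_{BB} = 0, so R_B = 532.4/17.58 = 30.29 kN.
Moment equilibrium about A: M_A = Σ(load moments about A) − R_B·L = 143.9 − 30.29×3.75 = 30.34 kN·m.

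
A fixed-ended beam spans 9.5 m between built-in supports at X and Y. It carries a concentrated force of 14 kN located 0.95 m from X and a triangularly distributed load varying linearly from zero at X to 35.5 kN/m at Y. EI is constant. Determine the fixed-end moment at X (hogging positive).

Release both end moments; the primary structure is a simply-supported span XY with redundants M_X and M_Y.
Simple-span end rotations at X and Y under the given loads:
  at X: point load 14 at a = 0.95: Pab(L + b)/(6LEI) = 36.01/EI
  at Y: point load 14 at a = 0.95: Pab(L + a)/(6LEI) = 20.85/EI
  at X: triangular load, peak 35.5: 7w₀L³/(360EI) = 591.8/EI
  at Y: triangular load, peak 35.5: w₀L³/(45EI) = 676.4/EI
  θ_X0 = 627.8/EI,  θ_Y0 = 697.2/EI
Flexibility coefficients: a unit moment at one end gives L/(3EI) there and L/(6EI) at the far end, so f₁₁ = f₂₂ = 3.167/EI and f₁₂ = f₂₁ = 1.583/EI.
Compatibility — zero rotation at each built-in end:
  3.167 M_X + 1.583 M_Y = 627.8
  1.583 M_X + 3.167 M_Y = 697.2
Solving the pair gives M_X = 117.6 kN·m and M_Y = 161.4 kN·m (hogging).

M_X = 117.6 kN·m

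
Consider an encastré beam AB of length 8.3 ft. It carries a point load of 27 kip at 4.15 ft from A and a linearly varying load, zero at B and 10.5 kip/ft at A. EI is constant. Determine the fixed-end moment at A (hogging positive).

M_A = 64.18 kip·ft

Release both end moments; the primary structure is a simply-supported span AB with redundants M_A and M_B.
On the primary (simply-supported) span, the end slopes from the loading are:
  at A: point load 27 at a = 4.15: Pab(L + b)/(6LEI) = 116.3/EI
  at B: point load 27 at a = 4.15: Pab(L + a)/(6LEI) = 116.3/EI
  at A: triangular load, peak 10.5: w₀L³/(45EI) = 133.4/EI
  at B: triangular load, peak 10.5: 7w₀L³/(360EI) = 116.7/EI
  θ_A0 = 249.7/EI,  θ_B0 = 233/EI
Flexibility coefficients: a unit moment at one end gives L/(3EI) there and L/(6EI) at the far end, so f₁₁ = f₂₂ = 2.767/EI and f₁₂ = f₂₁ = 1.383/EI.
Compatibility — zero rotation at each built-in end:
  2.767 M_A + 1.383 M_B = 249.7
  1.383 M_A + 2.767 M_B = 233
Solving the pair gives M_A = 64.18 kip·ft and M_B = 52.12 kip·ft (hogging).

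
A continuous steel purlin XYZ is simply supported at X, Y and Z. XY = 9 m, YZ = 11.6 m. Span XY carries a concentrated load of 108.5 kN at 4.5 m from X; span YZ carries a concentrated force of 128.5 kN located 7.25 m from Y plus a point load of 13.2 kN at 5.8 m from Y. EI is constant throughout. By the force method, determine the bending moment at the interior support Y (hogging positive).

Release continuity at Y by inserting a hinge; the redundant is the internal moment M_Y. The primary structure is two simply-supported spans XY and YZ.
Discontinuity in slope at Y on the released structure — sum the simple-span end rotations:
  span XY: point load 108.5 at a = 4.5: Pab(L + a)/(6LEI) = 549.3/EI
  span YZ: point load 128.5 at a = 7.25: Pab(L + b)/(6LEI) = 928.7/EI
  span YZ: point load 13.2 at a = 5.8: Pab(L + b)/(6LEI) = 111/EI
  relative rotation θ_0 = (549.3 + 1040)/EI = 1589/EI
A unit hogging moment at Y produces rotation L₁/(3EI) + L₂/(3EI) = 6.867/EI.
Compatibility: M_Y·(L₁+L₂)/(3EI) = θ_0, giving M_Y = 231.4 kN·m (hogging).

M_Y = 231.4 kN·m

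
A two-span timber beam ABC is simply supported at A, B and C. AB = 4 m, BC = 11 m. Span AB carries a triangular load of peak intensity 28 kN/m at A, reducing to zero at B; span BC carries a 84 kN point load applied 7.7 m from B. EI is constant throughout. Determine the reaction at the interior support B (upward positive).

R_B = 77.77 kN

Take M_B as the redundant. Released structure: two simple spans AB and BC with a hinge at B.
Rotations at B on the released spans (each span's end-slope, ×1/EI):
  span AB: triangular load, peak 28: 7w₀L³/(360EI) = 34.84/EI
  span BC: point load 84 at a = 7.7: Pab(L + b)/(6LEI) = 462.5/EI
  relative rotation θ_0 = (34.84 + 462.5)/EI = 497.3/EI
A unit hogging moment at B produces rotation L₁/(3EI) + L₂/(3EI) = 5/EI.
Slope continuity at B: θ_0 = M_B·5/EI, so M_B = 497.3/5 = 99.46 kN·m (hogging).
Span AB, ΣM about A with M_B applied at B: R_B^{AB}·4 = 74.67 + 99.46, so R_B^{AB} = 43.53 kN and R_A = 56 − 43.53 = 12.47 kN.
Span BC, ΣM about C: R_B^{BC}·11 = 277.2 + 99.46, so R_B^{BC} = 34.24 kN and R_C = 84 − 34.24 = 49.76 kN.
R_B = 43.53 + 34.24 = 77.77 kN.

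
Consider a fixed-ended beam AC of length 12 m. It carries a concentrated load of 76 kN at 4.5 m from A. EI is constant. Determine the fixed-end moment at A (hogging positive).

Take the two fixed-end moments M_A, M_C as redundants; the released structure is the simple span AC.
End rotations of the released simple span under the applied load (×1/EI):
  at A: point load 76 at a = 4.5: Pab(L + b)/(6LEI) = 694.7/EI
  at C: point load 76 at a = 4.5: Pab(L + a)/(6LEI) = 587.8/EI
  θ_A0 = 694.7/EI,  θ_C0 = 587.8/EI
Flexibility coefficients: a unit moment at one end gives L/(3EI) there and L/(6EI) at the far end, so f₁₁ = f₂₂ = 4/EI and f₁₂ = f₂₁ = 2/EI.
Compatibility — zero rotation at each built-in end:
  4 M_A + 2 M_C = 694.7
  2 M_A + 4 M_C = 587.8
Solving the pair gives M_A = 133.6 kN·m and M_C = 80.16 kN·m (hogging).

M_A = 133.6 kN·m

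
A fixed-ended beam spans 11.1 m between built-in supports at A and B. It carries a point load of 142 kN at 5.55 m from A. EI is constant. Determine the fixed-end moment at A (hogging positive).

Take the two fixed-end moments M_A, M_B as redundants; the released structure is the simple span AB.
Simple-span end rotations at A and B under the given loads:
  at A: point load 142 at a = 5.55: Pab(L + b)/(6LEI) = 1093/EI
  at B: point load 142 at a = 5.55: Pab(L + a)/(6LEI) = 1093/EI
  θ_A0 = 1093/EI,  θ_B0 = 1093/EI
Flexibility coefficients: a unit moment at one end gives L/(3EI) there and L/(6EI) at the far end, so f₁₁ = f₂₂ = 3.7/EI and f₁₂ = f₂₁ = 1.85/EI.
Compatibility — zero rotation at each built-in end:
  3.7 M_A + 1.85 M_B = 1093
  1.85 M_A + 3.7 M_B = 1093
Solving the pair gives M_A = 197 kN·m and M_B = 197 kN·m (hogging).

M_A = 197 kN·m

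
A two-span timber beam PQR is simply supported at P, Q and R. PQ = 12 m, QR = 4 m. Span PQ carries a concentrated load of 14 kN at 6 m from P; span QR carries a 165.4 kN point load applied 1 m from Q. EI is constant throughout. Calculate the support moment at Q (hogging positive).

M_Q = 50.76 kN·m

Insert a hinge at Q; M_Q is the redundant, and each span becomes simply supported.
End slopes at the hinge Q, treating each span as simply supported:
  span PQ: point load 14 at a = 6: Pab(L + a)/(6LEI) = 126/EI
  span QR: point load 165.4 at a = 1: Pab(L + b)/(6LEI) = 144.7/EI
  relative rotation θ_0 = (126 + 144.7)/EI = 270.7/EI
A unit hogging moment at Q produces rotation L₁/(3EI) + L₂/(3EI) = 5.333/EI.
Slope continuity at Q: θ_0 = M_Q·5.333/EI, so M_Q = 270.7/5.333 = 50.76 kN·m (hogging).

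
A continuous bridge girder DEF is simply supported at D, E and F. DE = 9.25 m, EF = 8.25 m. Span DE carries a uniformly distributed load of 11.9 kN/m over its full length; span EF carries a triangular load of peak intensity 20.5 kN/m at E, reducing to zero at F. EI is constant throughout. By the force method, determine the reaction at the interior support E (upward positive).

R_E = 136.9 kN

Release continuity at E by inserting a hinge; the redundant is the internal moment M_E. The primary structure is two simply-supported spans DE and EF.
Rotations at E on the released spans (each span's end-slope, ×1/EI):
  span DE: UDL 11.9: wL³/(24EI) = 392.4/EI
  span EF: triangular load, peak 20.5: w₀L³/(45EI) = 255.8/EI
  relative rotation θ_0 = (392.4 + 255.8)/EI = 648.2/EI
A unit hogging moment at E produces rotation L₁/(3EI) + L₂/(3EI) = 5.833/EI.
Slope continuity at E: θ_0 = M_E·5.833/EI, so M_E = 648.2/5.833 = 111.1 kN·m (hogging).
Span DE, ΣM about D with M_E applied at E: R_E^{DE}·9.25 = 509.1 + 111.1, so R_E^{DE} = 67.05 kN and R_D = 110.1 − 67.05 = 43.02 kN.
Span EF, ΣM about F: R_E^{EF}·8.25 = 465.1 + 111.1, so R_E^{EF} = 69.84 kN and R_F = 84.56 − 69.84 = 14.72 kN.
R_E = 67.05 + 69.84 = 136.9 kN.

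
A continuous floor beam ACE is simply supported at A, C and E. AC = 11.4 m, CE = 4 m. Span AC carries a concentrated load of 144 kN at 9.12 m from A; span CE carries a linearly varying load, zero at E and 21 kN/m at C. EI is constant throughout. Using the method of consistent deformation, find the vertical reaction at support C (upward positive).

R_C = 204.3 kN

Release continuity at C by inserting a hinge; the redundant is the internal moment M_C. The primary structure is two simply-supported spans AC and CE.
Discontinuity in slope at C on the released structure — sum the simple-span end rotations:
  span AC: point load 144 at a = 9.12: Pab(L + a)/(6LEI) = 898.3/EI
  span CE: triangular load, peak 21: w₀L³/(45EI) = 29.87/EI
  relative rotation θ_0 = (898.3 + 29.87)/EI = 928.2/EI
A unit hogging moment at C produces rotation L₁/(3EI) + L₂/(3EI) = 5.133/EI.
Compatibility: M_C·(L₁+L₂)/(3EI) = θ_0, giving M_C = 180.8 kN·m (hogging).
Span AC, ΣM about A with M_C applied at C: R_C^{AC}·11.4 = 1313 + 180.8, so R_C^{AC} = 131.1 kN and R_A = 144 − 131.1 = 12.94 kN.
Span CE, ΣM about E: R_C^{CE}·4 = 112 + 180.8, so R_C^{CE} = 73.2 kN and R_E = 42 − 73.2 = -31.2 kN.
R_C = 131.1 + 73.2 = 204.3 kN.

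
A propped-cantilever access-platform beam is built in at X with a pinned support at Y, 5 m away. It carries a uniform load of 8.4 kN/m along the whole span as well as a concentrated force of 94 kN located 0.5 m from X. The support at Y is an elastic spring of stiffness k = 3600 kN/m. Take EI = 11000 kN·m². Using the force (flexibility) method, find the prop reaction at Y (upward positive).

R_Y = 15.94 kN

Choose R_Y as the redundant. The primary structure is the cantilever fixed at X.
Primary-structure tip deflection at Y by superposition:
  UDL 8.4: wL⁴/(8EI) = 656.2/EI
  point load 94 at a = 0.5: Pa²(3L − a)/(6EI) = 56.79/EI
  δ_0 = 713/EI
Flexibility coefficient — unit upward force at Y: δ_{YY} = L³/(3EI) = 41.67/EI.
With EI = 11000 kN·m²: δ_0 = 0.064822 m and δ_{YY} = 0.003788 m/kN.
Compatibility — the spring shortens by R_Y/k under the reaction it provides: δ_0 − R_Y·δ_{YY} = R_Y/k. With 1/k = 0.000278 m/kN, R_Y = δ_0 / (δ_{YY} + 1/k) = 0.064822 / (0.003788 + 0.000278) = 15.94 kN.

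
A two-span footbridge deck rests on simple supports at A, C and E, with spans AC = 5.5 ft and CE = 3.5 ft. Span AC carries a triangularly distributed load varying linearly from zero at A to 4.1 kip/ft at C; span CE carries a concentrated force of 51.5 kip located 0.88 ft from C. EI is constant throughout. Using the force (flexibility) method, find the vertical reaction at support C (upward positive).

R_C = 53.82 kip

Release continuity at C by inserting a hinge; the redundant is the internal moment M_C. The primary structure is two simply-supported spans AC and CE.
End slopes at the hinge C, treating each span as simply supported:
  span AC: triangular load, peak 4.1: w₀L³/(45EI) = 15.16/EI
  span CE: point load 51.5 at a = 0.88: Pab(L + b)/(6LEI) = 34.6/EI
  relative rotation θ_0 = (15.16 + 34.6)/EI = 49.76/EI
A unit hogging moment at C produces rotation L₁/(3EI) + L₂/(3EI) = 3/EI.
Compatibility: M_C·(L₁+L₂)/(3EI) = θ_0, giving M_C = 16.59 kip·ft (hogging).
Span AC, ΣM about A with M_C applied at C: R_C^{AC}·5.5 = 41.34 + 16.59, so R_C^{AC} = 10.53 kip and R_A = 11.28 − 10.53 = 0.7424 kip.
Span CE, ΣM about E: R_C^{CE}·3.5 = 134.9 + 16.59, so R_C^{CE} = 43.29 kip and R_E = 51.5 − 43.29 = 8.209 kip.
R_C = 10.53 + 43.29 = 53.82 kip.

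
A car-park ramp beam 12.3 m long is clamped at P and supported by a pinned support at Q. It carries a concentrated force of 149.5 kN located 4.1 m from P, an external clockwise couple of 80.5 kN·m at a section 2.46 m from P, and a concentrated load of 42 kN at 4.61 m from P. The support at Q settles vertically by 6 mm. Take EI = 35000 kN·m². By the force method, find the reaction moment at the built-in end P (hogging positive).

Choose R_Q as the redundant. The primary structure is the cantilever fixed at P.
Primary-structure tip deflection at Q by superposition:
  point load 149.5 at a = 4.1: Pa²(3L − a)/(6EI) = 13738/EI
  clockwise couple 80.5 at a = 2.46: M₀a(2L − a)/(2EI) = 2192/EI
  point load 42 at a = 4.61: Pa²(3L − a)/(6EI) = 4804/EI
  δ_0 = 20734/EI
Tip deflection under a unit load at Q: L³/(3EI) = 620.3/EI.
With EI = 35000 kN·m²: δ_0 = 0.5924 m and δ_{QQ} = 0.017723 m/kN.
Compatibility — the beam at Q must follow the support down by 0.006 m: δ_0 − R_Q·δ_{QQ} = 0.006, so R_Q = (0.5924 − 0.006)/0.017723 = 33.09 kN.
Moment equilibrium about P: M_P = Σ(load moments about P) − R_Q·L = 887.1 − 33.09×12.3 = 480.1 kN·m.

M_P = 480.1 kN·m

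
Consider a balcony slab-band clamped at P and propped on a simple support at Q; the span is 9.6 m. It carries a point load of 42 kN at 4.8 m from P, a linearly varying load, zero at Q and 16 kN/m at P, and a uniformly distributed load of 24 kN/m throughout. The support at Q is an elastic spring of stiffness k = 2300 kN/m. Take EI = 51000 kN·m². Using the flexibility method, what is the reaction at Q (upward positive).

R_Q = 106.9 kN

Remove the prop at Q; the released (primary) structure is a cantilever built in at P.
Primary-structure tip deflection at Q by superposition:
  point load 42 at a = 4.8: Pa²(3L − a)/(6EI) = 3871/EI
  triangular load, peak 16 at the fixed end: w₀L⁴/(30EI) = 4530/EI
  UDL 24: wL⁴/(8EI) = 25480/EI
  δ_0 = 33881/EI
Tip deflection under a unit load at Q: L³/(3EI) = 294.9/EI.
With EI = 51000 kN·m²: δ_0 = 0.66433 m and δ_{QQ} = 0.005783 m/kN.
Compatibility — the spring shortens by R_Q/k under the reaction it provides: δ_0 − R_Q·δ_{QQ} = R_Q/k. With 1/k = 0.000435 m/kN, R_Q = δ_0 / (δ_{QQ} + 1/k) = 0.66433 / (0.005783 + 0.000435) = 106.9 kN.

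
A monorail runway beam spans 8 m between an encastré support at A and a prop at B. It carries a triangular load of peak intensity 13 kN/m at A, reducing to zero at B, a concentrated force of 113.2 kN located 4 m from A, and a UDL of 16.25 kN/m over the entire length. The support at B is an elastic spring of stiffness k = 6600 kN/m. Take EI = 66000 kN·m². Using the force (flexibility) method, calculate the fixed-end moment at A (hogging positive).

M_A = 397.1 kN·m

Take the reaction at B as the redundant and release it; the primary structure is a cantilever fixed at A.
Primary-structure tip deflection at B by superposition:
  triangular load, peak 13 at the fixed end: w₀L⁴/(30EI) = 1775/EI
  point load 113.2 at a = 4: Pa²(3L − a)/(6EI) = 6037/EI
  UDL 16.25: wL⁴/(8EI) = 8320/EI
  δ_0 = 16132/EI
Flexibility coefficient — unit upward force at B: δ_{BB} = L³/(3EI) = 170.7/EI.
With EI = 66000 kN·m²: δ_0 = 0.24443 m and δ_{BB} = 0.002586 m/kN.
Compatibility — the spring shortens by R_B/k under the reaction it provides: δ_0 − R_B·δ_{BB} = R_B/k. With 1/k = 0.000152 m/kN, R_B = δ_0 / (δ_{BB} + 1/k) = 0.24443 / (0.002586 + 0.000152) = 89.29 kN.
Moment equilibrium about A: M_A = Σ(load moments about A) − R_B·L = 1111 − 89.29×8 = 397.1 kN·m.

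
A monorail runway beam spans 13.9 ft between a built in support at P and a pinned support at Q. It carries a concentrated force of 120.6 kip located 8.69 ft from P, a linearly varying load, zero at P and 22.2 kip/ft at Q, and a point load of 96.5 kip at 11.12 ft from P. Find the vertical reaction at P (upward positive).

R_P = 162.6 kip

Release the roller at Q. Primary structure: cantilever fixed at P.
Primary-structure tip deflection at Q by superposition:
  point load 120.6 at a = 8.69: Pa²(3L − a)/(6EI) = 50105/EI
  triangular load, peak 22.2 at the free end: 11w₀L⁴/(120EI) = 75967/EI
  point load 96.5 at a = 11.12: Pa²(3L − a)/(6EI) = 60817/EI
  δ_0 = 186889/EI
Flexibility coefficient — unit upward force at Q: δ_{QQ} = L³/(3EI) = 895.2/EI.
Compatibility at Q: δ_0 − R_Q·δ_{QQ} = 0, so R_Q = 186889/895.2 = 208.8 kip.
Vertical equilibrium: R_P = ΣP − R_Q = 371.4 − 208.8 = 162.6 kip.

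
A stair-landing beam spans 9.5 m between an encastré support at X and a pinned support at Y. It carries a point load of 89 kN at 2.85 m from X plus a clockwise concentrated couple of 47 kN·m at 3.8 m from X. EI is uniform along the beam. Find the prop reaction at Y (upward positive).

R_Y = 15.56 kN

Remove the prop at Y; the released (primary) structure is a cantilever built in at X.
Primary-structure tip deflection at Y by superposition:
  point load 89 at a = 2.85: Pa²(3L − a)/(6EI) = 3090/EI
  clockwise couple 47 at a = 3.8: M₀a(2L − a)/(2EI) = 1357/EI
  δ_0 = 4448/EI
Flexibility coefficient — unit upward force at Y: δ_{YY} = L³/(3EI) = 285.8/EI.
The prop prevents deflection at Y: R_Y = δ_0/δ_{YY} = 4448/285.8 = 15.56 kN.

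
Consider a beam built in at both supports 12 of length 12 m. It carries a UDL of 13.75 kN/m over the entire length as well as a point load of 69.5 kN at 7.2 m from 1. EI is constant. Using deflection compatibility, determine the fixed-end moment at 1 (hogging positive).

M_1 = 245.1 kN·m

Release both end moments; the primary structure is a simply-supported span 12 with redundants M_1 and M_2.
On the primary (simply-supported) span, the end slopes from the loading are:
  at 1: UDL 13.75: wL³/(24EI) = 990/EI
  at 2: UDL 13.75: wL³/(24EI) = 990/EI
  at 1: point load 69.5 at a = 7.2: Pab(L + b)/(6LEI) = 560.4/EI
  at 2: point load 69.5 at a = 7.2: Pab(L + a)/(6LEI) = 640.5/EI
  θ_10 = 1550/EI,  θ_20 = 1631/EI
Flexibility coefficients: a unit moment at one end gives L/(3EI) there and L/(6EI) at the far end, so f₁₁ = f₂₂ = 4/EI and f₁₂ = f₂₁ = 2/EI.
Compatibility — zero rotation at each built-in end:
  4 M_1 + 2 M_2 = 1550
  2 M_1 + 4 M_2 = 1631
Solving the pair gives M_1 = 245.1 kN·m and M_2 = 285.1 kN·m (hogging).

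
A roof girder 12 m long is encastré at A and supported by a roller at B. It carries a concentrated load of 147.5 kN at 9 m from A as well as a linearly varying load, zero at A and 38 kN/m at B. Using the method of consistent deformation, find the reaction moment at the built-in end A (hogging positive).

M_A = 526.6 kN·m

Release the roller at B. Primary structure: cantilever fixed at A.
Free-end deflection of the primary structure under the applied loading (downward +):
  point load 147.5 at a = 9: Pa²(3L − a)/(6EI) = 53764/EI
  triangular load, peak 38 at the free end: 11w₀L⁴/(120EI) = 72230/EI
  δ_0 = 125994/EI
Tip deflection under a unit load at B: L³/(3EI) = 576/EI.
Compatibility at B: δ_0 − R_B·δ_{BB} = 0, so R_B = 125994/576 = 218.7 kN.
Moment equilibrium about A: M_A = Σ(load moments about A) − R_B·L = 3152 − 218.7×12 = 526.6 kN·m.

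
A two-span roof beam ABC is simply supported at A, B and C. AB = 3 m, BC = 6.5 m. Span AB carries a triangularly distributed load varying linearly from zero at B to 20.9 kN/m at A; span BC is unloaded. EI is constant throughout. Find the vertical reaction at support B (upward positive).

Take M_B as the redundant. Released structure: two simple spans AB and BC with a hinge at B.
End slopes at the hinge B, treating each span as simply supported:
  span AB: triangular load, peak 20.9: 7w₀L³/(360EI) = 10.97/EI
  relative rotation θ_0 = (10.97 + 0)/EI = 10.97/EI
A unit hogging moment at B produces rotation L₁/(3EI) + L₂/(3EI) = 3.167/EI.
Slope continuity at B: θ_0 = M_B·3.167/EI, so M_B = 10.97/3.167 = 3.465 kN·m (hogging).
Span AB, ΣM about A with M_B applied at B: R_B^{AB}·3 = 31.35 + 3.465, so R_B^{AB} = 11.61 kN and R_A = 31.35 − 11.61 = 19.75 kN.
Span BC, ΣM about C: R_B^{BC}·6.5 = 0 + 3.465, so R_B^{BC} = 0.5331 kN and R_C = 0 − 0.5331 = -0.5331 kN.
R_B = 11.61 + 0.5331 = 12.14 kN.

R_B = 12.14 kN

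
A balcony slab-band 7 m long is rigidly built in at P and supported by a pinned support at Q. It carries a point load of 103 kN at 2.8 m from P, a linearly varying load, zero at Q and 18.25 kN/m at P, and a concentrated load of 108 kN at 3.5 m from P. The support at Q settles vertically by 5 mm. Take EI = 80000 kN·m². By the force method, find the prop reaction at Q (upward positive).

Release the roller at Q. Primary structure: cantilever fixed at P.
Downward deflection at the released point Q due to the loads:
  point load 103 at a = 2.8: Pa²(3L − a)/(6EI) = 2449/EI
  triangular load, peak 18.25 at the fixed end: w₀L⁴/(30EI) = 1461/EI
  point load 108 at a = 3.5: Pa²(3L − a)/(6EI) = 3859/EI
  δ_0 = 7769/EI
Tip deflection under a unit load at Q: L³/(3EI) = 114.3/EI.
With EI = 80000 kN·m²: δ_0 = 0.09711 m and δ_{QQ} = 0.001429 m/kN.
Compatibility — the beam at Q must follow the support down by 0.005 m: δ_0 − R_Q·δ_{QQ} = 0.005, so R_Q = (0.09711 − 0.005)/0.001429 = 64.45 kN.

R_Q = 64.45 kN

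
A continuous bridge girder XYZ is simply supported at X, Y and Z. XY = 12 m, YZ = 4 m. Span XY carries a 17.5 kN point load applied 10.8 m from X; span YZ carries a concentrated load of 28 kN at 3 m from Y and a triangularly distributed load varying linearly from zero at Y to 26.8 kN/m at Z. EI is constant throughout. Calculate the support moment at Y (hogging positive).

Take M_Y as the redundant. Released structure: two simple spans XY and YZ with a hinge at Y.
End slopes at the hinge Y, treating each span as simply supported:
  span XY: point load 17.5 at a = 10.8: Pab(L + a)/(6LEI) = 71.82/EI
  span YZ: point load 28 at a = 3: Pab(L + b)/(6LEI) = 17.5/EI
  span YZ: triangular load, peak 26.8: 7w₀L³/(360EI) = 33.35/EI
  relative rotation θ_0 = (71.82 + 50.85)/EI = 122.7/EI
A unit hogging moment at Y produces rotation L₁/(3EI) + L₂/(3EI) = 5.333/EI.
Compatibility: M_Y·(L₁+L₂)/(3EI) = θ_0, giving M_Y = 23 kN·m (hogging).

M_Y = 23 kN·m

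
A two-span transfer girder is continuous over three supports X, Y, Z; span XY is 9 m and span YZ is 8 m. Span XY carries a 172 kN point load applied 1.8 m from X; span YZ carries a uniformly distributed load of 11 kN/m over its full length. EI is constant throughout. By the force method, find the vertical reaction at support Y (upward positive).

R_Y = 106.8 kN

Release continuity at Y by inserting a hinge; the redundant is the internal moment M_Y. The primary structure is two simply-supported spans XY and YZ.
Rotations at Y on the released spans (each span's end-slope, ×1/EI):
  span XY: point load 172 at a = 1.8: Pab(L + a)/(6LEI) = 445.8/EI
  span YZ: UDL 11: wL³/(24EI) = 234.7/EI
  relative rotation θ_0 = (445.8 + 234.7)/EI = 680.5/EI
A unit hogging moment at Y produces rotation L₁/(3EI) + L₂/(3EI) = 5.667/EI.
Slope continuity at Y: θ_0 = M_Y·5.667/EI, so M_Y = 680.5/5.667 = 120.1 kN·m (hogging).
Span XY, ΣM about X with M_Y applied at Y: R_Y^{XY}·9 = 309.6 + 120.1, so R_Y^{XY} = 47.74 kN and R_X = 172 − 47.74 = 124.3 kN.
Span YZ, ΣM about Z: R_Y^{YZ}·8 = 352 + 120.1, so R_Y^{YZ} = 59.01 kN and R_Z = 88 − 59.01 = 28.99 kN.
R_Y = 47.74 + 59.01 = 106.8 kN.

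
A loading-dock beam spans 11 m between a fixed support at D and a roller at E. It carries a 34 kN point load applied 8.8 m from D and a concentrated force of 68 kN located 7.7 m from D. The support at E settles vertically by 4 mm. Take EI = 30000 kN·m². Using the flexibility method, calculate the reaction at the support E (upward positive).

R_E = 61.98 kN

Choose R_E as the redundant. The primary structure is the cantilever fixed at D.
Downward deflection at the released point E due to the loads:
  point load 34 at a = 8.8: Pa²(3L − a)/(6EI) = 10620/EI
  point load 68 at a = 7.7: Pa²(3L − a)/(6EI) = 17000/EI
  δ_0 = 27620/EI
Flexibility coefficient — unit upward force at E: δ_{EE} = L³/(3EI) = 443.7/EI.
With EI = 30000 kN·m²: δ_0 = 0.92067 m and δ_{EE} = 0.014789 m/kN.
Compatibility — the beam at E must follow the support down by 0.004 m: δ_0 − R_E·δ_{EE} = 0.004, so R_E = (0.92067 − 0.004)/0.014789 = 61.98 kN.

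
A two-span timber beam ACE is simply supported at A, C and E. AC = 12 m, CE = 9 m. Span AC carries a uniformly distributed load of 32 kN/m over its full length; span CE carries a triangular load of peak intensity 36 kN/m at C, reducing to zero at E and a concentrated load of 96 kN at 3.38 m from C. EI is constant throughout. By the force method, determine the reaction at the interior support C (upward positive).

R_C = 453.9 kN

Release continuity at C by inserting a hinge; the redundant is the internal moment M_C. The primary structure is two simply-supported spans AC and CE.
End slopes at the hinge C, treating each span as simply supported:
  span AC: UDL 32: wL³/(24EI) = 2304/EI
  span CE: triangular load, peak 36: w₀L³/(45EI) = 583.2/EI
  span CE: point load 96 at a = 3.38: Pab(L + b)/(6LEI) = 493.7/EI
  relative rotation θ_0 = (2304 + 1077)/EI = 3381/EI
A unit hogging moment at C produces rotation L₁/(3EI) + L₂/(3EI) = 7/EI.
Compatibility: M_C·(L₁+L₂)/(3EI) = θ_0, giving M_C = 483 kN·m (hogging).
Span AC, ΣM about A with M_C applied at C: R_C^{AC}·12 = 2304 + 483, so R_C^{AC} = 232.2 kN and R_A = 384 − 232.2 = 151.8 kN.
Span CE, ΣM about E: R_C^{CE}·9 = 1512 + 483, so R_C^{CE} = 221.6 kN and R_E = 258 − 221.6 = 36.39 kN.
R_C = 232.2 + 221.6 = 453.9 kN.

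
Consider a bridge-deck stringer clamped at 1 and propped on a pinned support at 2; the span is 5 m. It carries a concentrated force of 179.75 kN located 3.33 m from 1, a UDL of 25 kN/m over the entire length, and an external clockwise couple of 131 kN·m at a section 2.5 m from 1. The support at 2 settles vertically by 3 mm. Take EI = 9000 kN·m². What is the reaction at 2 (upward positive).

R_2 = 168.7 kN

Choose R_2 as the redundant. The primary structure is the cantilever fixed at 1.
Primary-structure tip deflection at 2 by superposition:
  point load 179.75 at a = 3.33: Pa²(3L − a)/(6EI) = 3877/EI
  UDL 25: wL⁴/(8EI) = 1953/EI
  clockwise couple 131 at a = 2.5: M₀a(2L − a)/(2EI) = 1228/EI
  δ_0 = 7058/EI
Tip deflection under a unit load at 2: L³/(3EI) = 41.67/EI.
With EI = 9000 kN·m²: δ_0 = 0.78423 m and δ_{22} = 0.00463 m/kN.
Compatibility — the beam at 2 must follow the support down by 0.003 m: δ_0 − R_2·δ_{22} = 0.003, so R_2 = (0.78423 − 0.003)/0.00463 = 168.7 kN.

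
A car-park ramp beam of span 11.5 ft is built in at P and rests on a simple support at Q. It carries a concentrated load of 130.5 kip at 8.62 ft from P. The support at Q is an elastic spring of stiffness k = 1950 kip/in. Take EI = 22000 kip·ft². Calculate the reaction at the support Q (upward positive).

Choose R_Q as the redundant. The primary structure is the cantilever fixed at P.
Downward deflection at the released point Q due to the loads:
  point load 130.5 at a = 8.62: Pa²(3L − a)/(6EI) = 41825/EI
Flexibility coefficient — unit upward force at Q: δ_{QQ} = L³/(3EI) = 507/EI.
With EI = 22000 kip·ft²: δ_0 = 1.9011 ft and δ_{QQ} = 0.023044 ft/kip.
Compatibility — the spring shortens by R_Q/k under the reaction it provides: δ_0 − R_Q·δ_{QQ} = R_Q/k. With 1/k = 1/(1950×12) ft/kip = 0.000043 ft/kip, R_Q = δ_0 / (δ_{QQ} + 1/k) = 1.9011 / (0.023044 + 0.000043) = 82.35 kip.

R_Q = 82.35 kip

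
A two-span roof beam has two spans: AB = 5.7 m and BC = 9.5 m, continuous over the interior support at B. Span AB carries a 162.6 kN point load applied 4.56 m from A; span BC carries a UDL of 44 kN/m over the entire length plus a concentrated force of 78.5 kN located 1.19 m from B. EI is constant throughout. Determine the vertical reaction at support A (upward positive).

Insert a hinge at B; M_B is the redundant, and each span becomes simply supported.
End slopes at the hinge B, treating each span as simply supported:
  span AB: point load 162.6 at a = 4.56: Pab(L + a)/(6LEI) = 253.6/EI
  span BC: UDL 44: wL³/(24EI) = 1572/EI
  span BC: point load 78.5 at a = 1.19: Pab(L + b)/(6LEI) = 242.6/EI
  relative rotation θ_0 = (253.6 + 1814)/EI = 2068/EI
A unit hogging moment at B produces rotation L₁/(3EI) + L₂/(3EI) = 5.067/EI.
Slope continuity at B: θ_0 = M_B·5.067/EI, so M_B = 2068/5.067 = 408.2 kN·m (hogging).
Span AB, ΣM about A with M_B applied at B: R_B^{AB}·5.7 = 741.5 + 408.2, so R_B^{AB} = 201.7 kN and R_A = 162.6 − 201.7 = -39.09 kN.

R_A = -39.09 kN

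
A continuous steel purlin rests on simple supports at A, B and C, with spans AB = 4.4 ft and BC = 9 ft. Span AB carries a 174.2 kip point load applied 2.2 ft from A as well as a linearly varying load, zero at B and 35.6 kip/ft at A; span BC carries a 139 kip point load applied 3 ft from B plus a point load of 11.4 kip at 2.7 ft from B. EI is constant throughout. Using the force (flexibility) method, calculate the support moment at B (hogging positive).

M_B = 228.3 kip·ft

Release continuity at B by inserting a hinge; the redundant is the internal moment M_B. The primary structure is two simply-supported spans AB and BC.
Rotations at B on the released spans (each span's end-slope, ×1/EI):
  span AB: point load 174.2 at a = 2.2: Pab(L + a)/(6LEI) = 210.8/EI
  span AB: triangular load, peak 35.6: 7w₀L³/(360EI) = 58.97/EI
  span BC: point load 139 at a = 3: Pab(L + b)/(6LEI) = 695/EI
  span BC: point load 11.4 at a = 2.7: Pab(L + b)/(6LEI) = 54.94/EI
  relative rotation θ_0 = (269.7 + 749.9)/EI = 1020/EI
A unit hogging moment at B produces rotation L₁/(3EI) + L₂/(3EI) = 4.467/EI.
Slope continuity at B: θ_0 = M_B·4.467/EI, so M_B = 1020/4.467 = 228.3 kip·ft (hogging).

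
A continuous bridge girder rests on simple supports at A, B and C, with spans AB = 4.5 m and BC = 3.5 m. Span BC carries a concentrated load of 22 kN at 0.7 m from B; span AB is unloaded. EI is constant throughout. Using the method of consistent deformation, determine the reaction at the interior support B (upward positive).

Take M_B as the redundant. Released structure: two simple spans AB and BC with a hinge at B.
Rotations at B on the released spans (each span's end-slope, ×1/EI):
  span BC: point load 22 at a = 0.7: Pab(L + b)/(6LEI) = 12.94/EI
  relative rotation θ_0 = (0 + 12.94)/EI = 12.94/EI
A unit hogging moment at B produces rotation L₁/(3EI) + L₂/(3EI) = 2.667/EI.
Slope continuity at B: θ_0 = M_B·2.667/EI, so M_B = 12.94/2.667 = 4.851 kN·m (hogging).
Span AB, ΣM about A with M_B applied at B: R_B^{AB}·4.5 = 0 + 4.851, so R_B^{AB} = 1.078 kN and R_A = 0 − 1.078 = -1.078 kN.
Span BC, ΣM about C: R_B^{BC}·3.5 = 61.6 + 4.851, so R_B^{BC} = 18.99 kN and R_C = 22 − 18.99 = 3.014 kN.
R_B = 1.078 + 18.99 = 20.06 kN.

R_B = 20.06 kN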